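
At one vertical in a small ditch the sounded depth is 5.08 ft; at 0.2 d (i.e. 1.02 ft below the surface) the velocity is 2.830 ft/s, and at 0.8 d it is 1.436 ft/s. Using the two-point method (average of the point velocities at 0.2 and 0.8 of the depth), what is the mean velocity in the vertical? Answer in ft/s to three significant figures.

v̄ = (2.830 + 1.436) / 2 = 2.133 ft/s

2.13 ft/s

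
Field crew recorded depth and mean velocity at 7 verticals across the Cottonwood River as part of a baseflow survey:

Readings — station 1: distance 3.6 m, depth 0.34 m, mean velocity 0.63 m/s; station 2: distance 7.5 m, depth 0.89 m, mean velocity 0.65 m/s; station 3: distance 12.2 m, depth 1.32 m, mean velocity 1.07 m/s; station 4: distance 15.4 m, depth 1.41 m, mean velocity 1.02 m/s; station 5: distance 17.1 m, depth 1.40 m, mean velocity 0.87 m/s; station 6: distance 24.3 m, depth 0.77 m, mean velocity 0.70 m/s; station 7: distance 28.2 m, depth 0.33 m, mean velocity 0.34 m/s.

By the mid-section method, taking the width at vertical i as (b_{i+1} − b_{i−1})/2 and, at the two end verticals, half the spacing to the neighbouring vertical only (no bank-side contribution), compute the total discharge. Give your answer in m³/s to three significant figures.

20.6 m³/s

w_1 = (7.5 − 3.6)/2 = 1.95 m; q_1 = 0.63 × 0.34 × 1.95 = 0.4177 m³/s
w_2 = (12.2 − 3.6)/2 = 4.3 m; q_2 = 0.65 × 0.89 × 4.3 = 2.488 m³/s
w_3 = (15.4 − 7.5)/2 = 3.95 m; q_3 = 1.07 × 1.32 × 3.95 = 5.579 m³/s
w_4 = (17.1 − 12.2)/2 = 2.45 m; q_4 = 1.02 × 1.41 × 2.45 = 3.524 m³/s
w_5 = (24.3 − 15.4)/2 = 4.45 m; q_5 = 0.87 × 1.40 × 4.45 = 5.420 m³/s
w_6 = (28.2 − 17.1)/2 = 5.55 m; q_6 = 0.70 × 0.77 × 5.55 = 2.991 m³/s
w_7 = (28.2 − 24.3)/2 = 1.95 m; q_7 = 0.34 × 0.33 × 1.95 = 0.2188 m³/s
Q = Σ qᵢ = 20.64 m³/s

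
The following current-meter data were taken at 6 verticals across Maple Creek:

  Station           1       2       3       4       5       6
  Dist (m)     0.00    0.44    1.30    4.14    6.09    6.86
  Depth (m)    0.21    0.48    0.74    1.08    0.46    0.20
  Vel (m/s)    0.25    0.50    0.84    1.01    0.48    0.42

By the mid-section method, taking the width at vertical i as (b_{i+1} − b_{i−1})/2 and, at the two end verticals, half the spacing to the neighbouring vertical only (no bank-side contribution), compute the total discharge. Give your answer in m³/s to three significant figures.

w_1 = (0.44 − 0.00)/2 = 0.22 m; q_1 = 0.25 × 0.21 × 0.22 = 0.01155 m³/s
w_2 = (1.30 − 0.00)/2 = 0.65 m; q_2 = 0.50 × 0.48 × 0.65 = 0.1560 m³/s
w_3 = (4.14 − 0.44)/2 = 1.85 m; q_3 = 0.84 × 0.74 × 1.85 = 1.150 m³/s
w_4 = (6.09 − 1.30)/2 = 2.395 m; q_4 = 1.01 × 1.08 × 2.395 = 2.612 m³/s
w_5 = (6.86 − 4.14)/2 = 1.36 m; q_5 = 0.48 × 0.46 × 1.36 = 0.3003 m³/s
w_6 = (6.86 − 6.09)/2 = 0.385 m; q_6 = 0.42 × 0.20 × 0.385 = 0.03234 m³/s
Q = Σ qᵢ = 4.263 m³/s

4.26 m³/s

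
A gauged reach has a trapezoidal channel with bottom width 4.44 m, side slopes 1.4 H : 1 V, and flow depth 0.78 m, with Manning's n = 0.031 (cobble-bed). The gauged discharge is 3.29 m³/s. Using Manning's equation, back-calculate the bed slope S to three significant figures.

A = (b + z·y)·y = (4.44 + 1.4×0.78)×0.78 = 4.315 m²
P = b + 2y√(1+z²) = 4.44 + 2×0.78×√(1+1.4²) = 7.124 m
R = A/P = 4.315/7.124 = 0.6057 m
S = (Q·n / (1·A·R^(2/3)))² = (3.29×0.031 / (1×4.315×0.7159))² = 0.001090

0.00109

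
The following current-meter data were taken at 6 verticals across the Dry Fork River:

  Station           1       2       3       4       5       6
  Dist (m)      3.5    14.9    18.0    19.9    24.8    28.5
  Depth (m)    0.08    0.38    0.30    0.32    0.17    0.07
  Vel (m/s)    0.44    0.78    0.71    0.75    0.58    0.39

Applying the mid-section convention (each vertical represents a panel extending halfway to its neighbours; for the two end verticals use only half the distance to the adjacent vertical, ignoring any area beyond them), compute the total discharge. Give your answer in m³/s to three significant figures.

w_1 = (14.9 − 3.5)/2 = 5.7 m; q_1 = 0.44 × 0.08 × 5.7 = 0.2006 m³/s
w_2 = (18.0 − 3.5)/2 = 7.25 m; q_2 = 0.78 × 0.38 × 7.25 = 2.149 m³/s
w_3 = (19.9 − 14.9)/2 = 2.5 m; q_3 = 0.71 × 0.30 × 2.5 = 0.5325 m³/s
w_4 = (24.8 − 18.0)/2 = 3.4 m; q_4 = 0.75 × 0.32 × 3.4 = 0.8160 m³/s
w_5 = (28.5 − 19.9)/2 = 4.3 m; q_5 = 0.58 × 0.17 × 4.3 = 0.4240 m³/s
w_6 = (28.5 − 24.8)/2 = 1.85 m; q_6 = 0.39 × 0.07 × 1.85 = 0.05051 m³/s
Q = Σ qᵢ = 4.173 m³/s

4.17 m³/s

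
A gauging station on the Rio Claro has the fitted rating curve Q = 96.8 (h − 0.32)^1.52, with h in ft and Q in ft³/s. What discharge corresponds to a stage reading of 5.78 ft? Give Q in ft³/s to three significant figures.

1280 ft³/s

Q = 96.8 × (5.78 − 0.32)^1.52 = 96.8 × 5.46^1.52 = 1278 ft³/s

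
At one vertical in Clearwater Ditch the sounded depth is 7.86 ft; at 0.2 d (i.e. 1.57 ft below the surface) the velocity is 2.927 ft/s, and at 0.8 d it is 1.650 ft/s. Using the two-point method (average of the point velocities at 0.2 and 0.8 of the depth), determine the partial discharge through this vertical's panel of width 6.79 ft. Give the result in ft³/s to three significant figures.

v̄ = (2.927 + 1.650) / 2 = 2.289 ft/s
q = v̄ × d × w = 2.289 × 7.86 × 6.79 = 122.1 ft³/s

122 ft³/s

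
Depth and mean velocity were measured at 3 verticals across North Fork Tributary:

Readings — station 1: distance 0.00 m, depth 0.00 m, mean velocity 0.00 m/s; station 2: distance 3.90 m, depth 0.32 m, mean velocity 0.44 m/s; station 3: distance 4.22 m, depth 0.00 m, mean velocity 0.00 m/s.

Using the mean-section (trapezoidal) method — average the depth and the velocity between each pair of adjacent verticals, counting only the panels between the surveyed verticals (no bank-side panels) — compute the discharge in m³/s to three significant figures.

0.149 m³/s

Panel 1-2: Δb = 3.9 m, d̄ = (0.00+0.32)/2 = 0.16, v̄ = (0.00+0.44)/2 = 0.22 → q = 3.9×0.16×0.22 = 0.1373 m³/s
Panel 2-3: Δb = 0.32 m, d̄ = (0.32+0.00)/2 = 0.16, v̄ = (0.44+0.00)/2 = 0.22 → q = 0.32×0.16×0.22 = 0.01126 m³/s
Q = Σ q = 0.1485 m³/s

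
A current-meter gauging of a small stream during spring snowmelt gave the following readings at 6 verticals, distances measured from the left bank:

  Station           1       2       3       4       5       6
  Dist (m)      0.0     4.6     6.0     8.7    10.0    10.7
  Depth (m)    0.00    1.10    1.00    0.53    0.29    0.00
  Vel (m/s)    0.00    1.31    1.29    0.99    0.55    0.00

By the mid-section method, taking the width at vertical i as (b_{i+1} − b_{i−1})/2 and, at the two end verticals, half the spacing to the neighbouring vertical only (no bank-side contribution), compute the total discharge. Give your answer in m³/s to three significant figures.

8.18 m³/s

w_2 = (6.0 − 0.0)/2 = 3 m; q_2 = 1.31 × 1.10 × 3 = 4.323 m³/s
w_3 = (8.7 − 4.6)/2 = 2.05 m; q_3 = 1.29 × 1.00 × 2.05 = 2.645 m³/s
w_4 = (10.0 − 6.0)/2 = 2 m; q_4 = 0.99 × 0.53 × 2 = 1.049 m³/s
w_5 = (10.7 − 8.7)/2 = 1 m; q_5 = 0.55 × 0.29 × 1 = 0.1595 m³/s
Stations 1, 6 contribute zero (depth or velocity is 0).
Q = Σ qᵢ = 8.176 m³/s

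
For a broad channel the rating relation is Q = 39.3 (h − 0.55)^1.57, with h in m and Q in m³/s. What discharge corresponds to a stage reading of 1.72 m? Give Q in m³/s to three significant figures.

Q = 39.3 × (1.72 − 0.55)^1.57 = 39.3 × 1.17^1.57 = 50.29 m³/s

50.3 m³/s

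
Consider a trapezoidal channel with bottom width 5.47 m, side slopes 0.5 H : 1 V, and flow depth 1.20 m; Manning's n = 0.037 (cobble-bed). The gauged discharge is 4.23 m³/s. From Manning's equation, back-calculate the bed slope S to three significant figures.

A = (b + z·y)·y = (5.47 + 0.5×1.20)×1.20 = 7.284 m²
P = b + 2y√(1+z²) = 5.47 + 2×1.20×√(1+0.5²) = 8.153 m
R = A/P = 7.284/8.153 = 0.8934 m
S = (Q·n / (1·A·R^(2/3)))² = (4.23×0.037 / (1×7.284×0.9276))² = 0.0005366

0.000537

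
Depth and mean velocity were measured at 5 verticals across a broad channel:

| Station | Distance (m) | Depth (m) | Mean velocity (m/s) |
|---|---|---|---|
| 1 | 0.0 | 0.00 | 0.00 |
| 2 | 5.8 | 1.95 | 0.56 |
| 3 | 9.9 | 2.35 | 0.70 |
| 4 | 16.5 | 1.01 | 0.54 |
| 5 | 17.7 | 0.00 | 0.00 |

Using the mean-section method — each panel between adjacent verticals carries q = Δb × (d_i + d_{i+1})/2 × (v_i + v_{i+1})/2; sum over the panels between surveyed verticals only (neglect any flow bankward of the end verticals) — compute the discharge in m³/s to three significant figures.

14.2 m³/s

Panel 1-2: Δb = 5.8 m, d̄ = (0.00+1.95)/2 = 0.975, v̄ = (0.00+0.56)/2 = 0.28 → q = 5.8×0.975×0.28 = 1.583 m³/s
Panel 2-3: Δb = 4.1 m, d̄ = (1.95+2.35)/2 = 2.15, v̄ = (0.56+0.70)/2 = 0.63 → q = 4.1×2.15×0.63 = 5.553 m³/s
Panel 3-4: Δb = 6.6 m, d̄ = (2.35+1.01)/2 = 1.68, v̄ = (0.70+0.54)/2 = 0.62 → q = 6.6×1.68×0.62 = 6.875 m³/s
Panel 4-5: Δb = 1.2 m, d̄ = (1.01+0.00)/2 = 0.505, v̄ = (0.54+0.00)/2 = 0.27 → q = 1.2×0.505×0.27 = 0.1636 m³/s
Q = Σ q = 14.18 m³/s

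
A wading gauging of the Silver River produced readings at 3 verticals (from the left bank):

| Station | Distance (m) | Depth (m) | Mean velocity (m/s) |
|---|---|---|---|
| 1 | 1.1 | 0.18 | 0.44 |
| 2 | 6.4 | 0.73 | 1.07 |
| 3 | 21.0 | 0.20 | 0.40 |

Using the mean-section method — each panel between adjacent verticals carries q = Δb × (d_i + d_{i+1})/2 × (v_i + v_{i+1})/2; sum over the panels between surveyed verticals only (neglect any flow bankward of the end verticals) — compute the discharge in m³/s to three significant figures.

Panel 1-2: Δb = 5.3 m, d̄ = (0.18+0.73)/2 = 0.455, v̄ = (0.44+1.07)/2 = 0.755 → q = 5.3×0.455×0.755 = 1.821 m³/s
Panel 2-3: Δb = 14.6 m, d̄ = (0.73+0.20)/2 = 0.465, v̄ = (1.07+0.40)/2 = 0.735 → q = 14.6×0.465×0.735 = 4.990 m³/s
Q = Σ q = 6.811 m³/s

6.81 m³/s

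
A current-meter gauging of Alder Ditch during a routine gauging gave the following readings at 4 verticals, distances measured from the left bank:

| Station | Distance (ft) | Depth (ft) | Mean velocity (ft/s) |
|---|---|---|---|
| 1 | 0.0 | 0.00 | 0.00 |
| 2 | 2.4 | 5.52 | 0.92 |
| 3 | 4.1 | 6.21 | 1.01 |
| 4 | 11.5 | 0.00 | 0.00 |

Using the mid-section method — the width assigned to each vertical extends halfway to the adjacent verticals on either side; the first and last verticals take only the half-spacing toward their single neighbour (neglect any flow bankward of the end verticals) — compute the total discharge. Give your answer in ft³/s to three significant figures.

w_2 = (4.1 − 0.0)/2 = 2.05 ft; q_2 = 0.92 × 5.52 × 2.05 = 10.41 ft³/s
w_3 = (11.5 − 2.4)/2 = 4.55 ft; q_3 = 1.01 × 6.21 × 4.55 = 28.54 ft³/s
Stations 1, 4 contribute zero (depth or velocity is 0).
Q = Σ qᵢ = 38.95 ft³/s

38.9 ft³/s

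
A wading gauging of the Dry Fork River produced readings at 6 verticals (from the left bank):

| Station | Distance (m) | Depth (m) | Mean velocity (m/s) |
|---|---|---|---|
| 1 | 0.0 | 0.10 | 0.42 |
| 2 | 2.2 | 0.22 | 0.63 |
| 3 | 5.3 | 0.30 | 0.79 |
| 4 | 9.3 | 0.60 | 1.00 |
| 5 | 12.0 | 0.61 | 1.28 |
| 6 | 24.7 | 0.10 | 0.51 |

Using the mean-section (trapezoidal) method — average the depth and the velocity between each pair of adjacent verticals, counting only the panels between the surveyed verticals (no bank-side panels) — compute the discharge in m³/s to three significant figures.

Panel 1-2: Δb = 2.2 m, d̄ = (0.10+0.22)/2 = 0.16, v̄ = (0.42+0.63)/2 = 0.525 → q = 2.2×0.16×0.525 = 0.1848 m³/s
Panel 2-3: Δb = 3.1 m, d̄ = (0.22+0.30)/2 = 0.26, v̄ = (0.63+0.79)/2 = 0.71 → q = 3.1×0.26×0.71 = 0.5723 m³/s
Panel 3-4: Δb = 4 m, d̄ = (0.30+0.60)/2 = 0.45, v̄ = (0.79+1.00)/2 = 0.895 → q = 4×0.45×0.895 = 1.611 m³/s
Panel 4-5: Δb = 2.7 m, d̄ = (0.60+0.61)/2 = 0.605, v̄ = (1.00+1.28)/2 = 1.14 → q = 2.7×0.605×1.14 = 1.862 m³/s
Panel 5-6: Δb = 12.7 m, d̄ = (0.61+0.10)/2 = 0.355, v̄ = (1.28+0.51)/2 = 0.895 → q = 12.7×0.355×0.895 = 4.035 m³/s
Q = Σ q = 8.265 m³/s

8.27 m³/s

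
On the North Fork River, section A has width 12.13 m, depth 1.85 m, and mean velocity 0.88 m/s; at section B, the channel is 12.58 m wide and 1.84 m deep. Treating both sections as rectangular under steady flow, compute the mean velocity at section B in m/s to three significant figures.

0.853 m/s

Q = A₁V₁ = (12.13×1.85) × 0.88 = 19.75 m³/s
A₂ = 12.58 × 1.84 = 23.15 m²
V₂ = Q/A₂ = 19.75/23.15 = 0.8531 m/s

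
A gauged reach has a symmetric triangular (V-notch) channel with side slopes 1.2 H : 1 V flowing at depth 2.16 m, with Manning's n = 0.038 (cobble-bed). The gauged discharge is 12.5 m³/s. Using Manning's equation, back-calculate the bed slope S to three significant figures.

0.00923

A = z·y² = 1.2×2.16² = 5.599 m²
P = 2y√(1+z²) = 2×2.16×√(1+1.2²) = 6.748 m
R = A/P = 5.599/6.748 = 0.8297 m
S = (Q·n / (1·A·R^(2/3)))² = (12.5×0.038 / (1×5.599×0.8830))² = 0.009233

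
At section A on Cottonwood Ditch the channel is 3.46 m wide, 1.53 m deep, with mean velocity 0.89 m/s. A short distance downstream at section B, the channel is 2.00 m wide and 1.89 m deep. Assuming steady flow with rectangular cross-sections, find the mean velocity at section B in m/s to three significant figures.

1.25 m/s

Q = A₁V₁ = (3.46×1.53) × 0.89 = 4.711 m³/s
A₂ = 2.00 × 1.89 = 3.780 m²
V₂ = Q/A₂ = 4.711/3.780 = 1.246 m/s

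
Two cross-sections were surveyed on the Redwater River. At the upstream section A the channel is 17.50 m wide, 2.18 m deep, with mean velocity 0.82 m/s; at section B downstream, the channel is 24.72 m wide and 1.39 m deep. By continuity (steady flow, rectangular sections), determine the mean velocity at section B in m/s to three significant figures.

0.910 m/s

Q = A₁V₁ = (17.50×2.18) × 0.82 = 31.28 m³/s
A₂ = 24.72 × 1.39 = 34.36 m²
V₂ = Q/A₂ = 31.28/34.36 = 0.9104 m/s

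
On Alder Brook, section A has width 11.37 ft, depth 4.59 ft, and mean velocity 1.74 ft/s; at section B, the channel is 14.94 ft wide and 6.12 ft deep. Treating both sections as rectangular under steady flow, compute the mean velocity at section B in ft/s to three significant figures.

Q = A₁V₁ = (11.37×4.59) × 1.74 = 90.81 ft³/s
A₂ = 14.94 × 6.12 = 91.43 ft²
V₂ = Q/A₂ = 90.81/91.43 = 0.9932 ft/s

0.993 ft/s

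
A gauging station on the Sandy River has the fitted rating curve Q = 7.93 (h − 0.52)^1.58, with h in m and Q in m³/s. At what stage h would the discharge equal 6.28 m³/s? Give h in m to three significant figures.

h − h₀ = (Q/C)^(1/b) = (6.28/7.93)^(1/1.58) = 0.8627 m
h = 0.52 + 0.8627 = 1.383 m

1.38 m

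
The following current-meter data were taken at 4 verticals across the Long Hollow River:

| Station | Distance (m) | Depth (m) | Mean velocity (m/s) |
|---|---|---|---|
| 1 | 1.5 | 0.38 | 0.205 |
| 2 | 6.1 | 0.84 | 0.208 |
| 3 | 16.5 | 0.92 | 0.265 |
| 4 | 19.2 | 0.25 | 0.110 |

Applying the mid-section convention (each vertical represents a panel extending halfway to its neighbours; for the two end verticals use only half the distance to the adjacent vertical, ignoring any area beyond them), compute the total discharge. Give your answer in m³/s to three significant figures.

w_1 = (6.1 − 1.5)/2 = 2.3 m; q_1 = 0.205 × 0.38 × 2.3 = 0.1792 m³/s
w_2 = (16.5 − 1.5)/2 = 7.5 m; q_2 = 0.208 × 0.84 × 7.5 = 1.310 m³/s
w_3 = (19.2 − 6.1)/2 = 6.55 m; q_3 = 0.265 × 0.92 × 6.55 = 1.597 m³/s
w_4 = (19.2 − 16.5)/2 = 1.35 m; q_4 = 0.110 × 0.25 × 1.35 = 0.03713 m³/s
Q = Σ qᵢ = 3.124 m³/s

3.12 m³/s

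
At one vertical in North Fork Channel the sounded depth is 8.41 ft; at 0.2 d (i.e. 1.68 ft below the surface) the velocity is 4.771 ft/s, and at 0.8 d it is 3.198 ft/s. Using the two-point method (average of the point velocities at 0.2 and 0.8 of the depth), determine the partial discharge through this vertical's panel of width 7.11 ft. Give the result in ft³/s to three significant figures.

v̄ = (4.771 + 3.198) / 2 = 3.985 ft/s
q = v̄ × d × w = 3.985 × 8.41 × 7.11 = 238.3 ft³/s

238 ft³/s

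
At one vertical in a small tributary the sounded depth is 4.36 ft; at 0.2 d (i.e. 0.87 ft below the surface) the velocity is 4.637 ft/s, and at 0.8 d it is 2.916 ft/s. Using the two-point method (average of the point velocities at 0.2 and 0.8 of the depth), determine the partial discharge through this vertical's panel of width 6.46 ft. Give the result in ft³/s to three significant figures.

v̄ = (4.637 + 2.916) / 2 = 3.777 ft/s
q = v̄ × d × w = 3.777 × 4.36 × 6.46 = 106.4 ft³/s

106 ft³/s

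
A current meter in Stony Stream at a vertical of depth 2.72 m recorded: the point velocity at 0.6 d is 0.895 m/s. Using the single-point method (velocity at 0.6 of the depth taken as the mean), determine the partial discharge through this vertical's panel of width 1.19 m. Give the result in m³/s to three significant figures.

2.90 m³/s

v̄ = v₀.₆ = 0.895 m/s
q = v̄ × d × w = 0.8950 × 2.72 × 1.19 = 2.897 m³/s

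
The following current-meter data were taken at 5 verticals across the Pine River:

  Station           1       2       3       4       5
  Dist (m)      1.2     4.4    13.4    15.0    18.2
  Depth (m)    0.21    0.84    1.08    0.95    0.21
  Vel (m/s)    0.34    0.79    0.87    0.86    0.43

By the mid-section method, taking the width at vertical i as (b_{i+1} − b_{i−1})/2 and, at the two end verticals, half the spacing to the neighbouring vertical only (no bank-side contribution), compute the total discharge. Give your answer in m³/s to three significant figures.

11.2 m³/s

w_1 = (4.4 − 1.2)/2 = 1.6 m; q_1 = 0.34 × 0.21 × 1.6 = 0.1142 m³/s
w_2 = (13.4 − 1.2)/2 = 6.1 m; q_2 = 0.79 × 0.84 × 6.1 = 4.048 m³/s
w_3 = (15.0 − 4.4)/2 = 5.3 m; q_3 = 0.87 × 1.08 × 5.3 = 4.980 m³/s
w_4 = (18.2 − 13.4)/2 = 2.4 m; q_4 = 0.86 × 0.95 × 2.4 = 1.961 m³/s
w_5 = (18.2 − 15.0)/2 = 1.6 m; q_5 = 0.43 × 0.21 × 1.6 = 0.1445 m³/s
Q = Σ qᵢ = 11.25 m³/s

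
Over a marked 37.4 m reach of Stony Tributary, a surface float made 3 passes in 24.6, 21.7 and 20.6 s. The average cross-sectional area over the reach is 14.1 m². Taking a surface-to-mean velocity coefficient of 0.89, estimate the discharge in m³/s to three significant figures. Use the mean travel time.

21.0 m³/s

t̄ = (24.6 + 21.7 + 20.6) / 3 = 22.3 s
v_surface = L / t̄ = 37.4 / 22.3 = 1.677 m/s
v_mean = 0.89 × 1.677 = 1.493 m/s
Q = A × v_mean = 14.1 × 1.493 = 21.05 m³/s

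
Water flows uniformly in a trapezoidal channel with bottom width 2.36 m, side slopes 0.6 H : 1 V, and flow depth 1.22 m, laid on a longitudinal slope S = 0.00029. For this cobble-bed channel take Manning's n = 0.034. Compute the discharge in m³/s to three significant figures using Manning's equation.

1.52 m³/s

A = (b + z·y)·y = (2.36 + 0.6×1.22)×1.22 = 3.772 m²
P = b + 2y√(1+z²) = 2.36 + 2×1.22×√(1+0.6²) = 5.206 m
R = A/P = 3.772/5.206 = 0.7247 m
Q = (1/n)·A·R^(2/3)·S^(1/2) = (1/0.034) × 3.772 × 0.7247^(2/3) × 0.00029^(1/2) = 1.524 m³/s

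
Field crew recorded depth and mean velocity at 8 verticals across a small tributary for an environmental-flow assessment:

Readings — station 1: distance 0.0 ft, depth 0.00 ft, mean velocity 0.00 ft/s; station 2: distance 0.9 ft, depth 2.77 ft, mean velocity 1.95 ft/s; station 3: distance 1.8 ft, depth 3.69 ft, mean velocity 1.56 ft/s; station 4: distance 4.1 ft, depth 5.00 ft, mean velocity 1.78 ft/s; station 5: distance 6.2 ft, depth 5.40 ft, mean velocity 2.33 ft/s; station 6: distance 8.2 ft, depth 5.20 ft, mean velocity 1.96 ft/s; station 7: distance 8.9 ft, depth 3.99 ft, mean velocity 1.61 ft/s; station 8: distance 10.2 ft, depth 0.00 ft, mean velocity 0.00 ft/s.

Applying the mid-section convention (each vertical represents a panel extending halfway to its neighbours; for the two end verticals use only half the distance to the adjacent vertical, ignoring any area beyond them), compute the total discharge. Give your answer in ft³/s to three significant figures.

79.6 ft³/s

w_2 = (1.8 − 0.0)/2 = 0.9 ft; q_2 = 1.95 × 2.77 × 0.9 = 4.861 ft³/s
w_3 = (4.1 − 0.9)/2 = 1.6 ft; q_3 = 1.56 × 3.69 × 1.6 = 9.210 ft³/s
w_4 = (6.2 − 1.8)/2 = 2.2 ft; q_4 = 1.78 × 5.00 × 2.2 = 19.58 ft³/s
w_5 = (8.2 − 4.1)/2 = 2.05 ft; q_5 = 2.33 × 5.40 × 2.05 = 25.79 ft³/s
w_6 = (8.9 − 6.2)/2 = 1.35 ft; q_6 = 1.96 × 5.20 × 1.35 = 13.76 ft³/s
w_7 = (10.2 − 8.2)/2 = 1 ft; q_7 = 1.61 × 3.99 × 1 = 6.424 ft³/s
Stations 1, 8 contribute zero (depth or velocity is 0).
Q = Σ qᵢ = 79.63 ft³/s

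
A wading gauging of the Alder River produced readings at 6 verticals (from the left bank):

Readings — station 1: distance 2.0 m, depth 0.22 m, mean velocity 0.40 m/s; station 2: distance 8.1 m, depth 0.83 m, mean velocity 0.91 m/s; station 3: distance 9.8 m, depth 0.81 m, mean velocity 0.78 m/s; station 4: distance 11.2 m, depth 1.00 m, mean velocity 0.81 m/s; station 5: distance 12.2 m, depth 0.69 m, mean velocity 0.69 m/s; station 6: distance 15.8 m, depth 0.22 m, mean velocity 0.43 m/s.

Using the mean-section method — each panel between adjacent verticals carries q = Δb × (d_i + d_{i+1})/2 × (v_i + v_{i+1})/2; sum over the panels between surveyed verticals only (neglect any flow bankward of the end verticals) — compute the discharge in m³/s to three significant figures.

5.83 m³/s

Panel 1-2: Δb = 6.1 m, d̄ = (0.22+0.83)/2 = 0.525, v̄ = (0.40+0.91)/2 = 0.655 → q = 6.1×0.525×0.655 = 2.098 m³/s
Panel 2-3: Δb = 1.7 m, d̄ = (0.83+0.81)/2 = 0.82, v̄ = (0.91+0.78)/2 = 0.845 → q = 1.7×0.82×0.845 = 1.178 m³/s
Panel 3-4: Δb = 1.4 m, d̄ = (0.81+1.00)/2 = 0.905, v̄ = (0.78+0.81)/2 = 0.795 → q = 1.4×0.905×0.795 = 1.007 m³/s
Panel 4-5: Δb = 1 m, d̄ = (1.00+0.69)/2 = 0.845, v̄ = (0.81+0.69)/2 = 0.75 → q = 1×0.845×0.75 = 0.6338 m³/s
Panel 5-6: Δb = 3.6 m, d̄ = (0.69+0.22)/2 = 0.455, v̄ = (0.69+0.43)/2 = 0.56 → q = 3.6×0.455×0.56 = 0.9173 m³/s
Q = Σ q = 5.834 m³/s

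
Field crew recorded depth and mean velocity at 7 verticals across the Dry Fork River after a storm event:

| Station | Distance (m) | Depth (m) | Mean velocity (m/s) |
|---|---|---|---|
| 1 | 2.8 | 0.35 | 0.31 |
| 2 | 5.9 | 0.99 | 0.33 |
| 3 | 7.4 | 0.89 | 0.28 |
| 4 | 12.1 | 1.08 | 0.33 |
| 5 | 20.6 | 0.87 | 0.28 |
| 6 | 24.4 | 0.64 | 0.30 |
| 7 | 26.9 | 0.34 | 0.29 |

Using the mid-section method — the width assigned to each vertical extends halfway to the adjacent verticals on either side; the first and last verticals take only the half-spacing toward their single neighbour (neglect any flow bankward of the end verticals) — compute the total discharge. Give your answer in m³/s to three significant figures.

w_1 = (5.9 − 2.8)/2 = 1.55 m; q_1 = 0.31 × 0.35 × 1.55 = 0.1682 m³/s
w_2 = (7.4 − 2.8)/2 = 2.3 m; q_2 = 0.33 × 0.99 × 2.3 = 0.7514 m³/s
w_3 = (12.1 − 5.9)/2 = 3.1 m; q_3 = 0.28 × 0.89 × 3.1 = 0.7725 m³/s
w_4 = (20.6 − 7.4)/2 = 6.6 m; q_4 = 0.33 × 1.08 × 6.6 = 2.352 m³/s
w_5 = (24.4 − 12.1)/2 = 6.15 m; q_5 = 0.28 × 0.87 × 6.15 = 1.498 m³/s
w_6 = (26.9 − 20.6)/2 = 3.15 m; q_6 = 0.30 × 0.64 × 3.15 = 0.6048 m³/s
w_7 = (26.9 − 24.4)/2 = 1.25 m; q_7 = 0.29 × 0.34 × 1.25 = 0.1233 m³/s
Q = Σ qᵢ = 6.271 m³/s

6.27 m³/s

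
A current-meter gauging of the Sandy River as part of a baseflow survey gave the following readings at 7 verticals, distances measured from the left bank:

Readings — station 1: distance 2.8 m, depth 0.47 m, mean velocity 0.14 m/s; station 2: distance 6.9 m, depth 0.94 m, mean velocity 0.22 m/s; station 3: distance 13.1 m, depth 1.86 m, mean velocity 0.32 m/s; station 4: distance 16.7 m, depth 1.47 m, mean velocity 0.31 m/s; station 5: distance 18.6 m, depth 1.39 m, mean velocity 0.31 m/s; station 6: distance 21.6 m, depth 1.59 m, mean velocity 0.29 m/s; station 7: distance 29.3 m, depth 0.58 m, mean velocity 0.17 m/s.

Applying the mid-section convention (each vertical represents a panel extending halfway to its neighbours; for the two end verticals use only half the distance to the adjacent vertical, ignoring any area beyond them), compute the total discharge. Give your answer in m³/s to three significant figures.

w_1 = (6.9 − 2.8)/2 = 2.05 m; q_1 = 0.14 × 0.47 × 2.05 = 0.1349 m³/s
w_2 = (13.1 − 2.8)/2 = 5.15 m; q_2 = 0.22 × 0.94 × 5.15 = 1.065 m³/s
w_3 = (16.7 − 6.9)/2 = 4.9 m; q_3 = 0.32 × 1.86 × 4.9 = 2.916 m³/s
w_4 = (18.6 − 13.1)/2 = 2.75 m; q_4 = 0.31 × 1.47 × 2.75 = 1.253 m³/s
w_5 = (21.6 − 16.7)/2 = 2.45 m; q_5 = 0.31 × 1.39 × 2.45 = 1.056 m³/s
w_6 = (29.3 − 18.6)/2 = 5.35 m; q_6 = 0.29 × 1.59 × 5.35 = 2.467 m³/s
w_7 = (29.3 − 21.6)/2 = 3.85 m; q_7 = 0.17 × 0.58 × 3.85 = 0.3796 m³/s
Q = Σ qᵢ = 9.272 m³/s

9.27 m³/s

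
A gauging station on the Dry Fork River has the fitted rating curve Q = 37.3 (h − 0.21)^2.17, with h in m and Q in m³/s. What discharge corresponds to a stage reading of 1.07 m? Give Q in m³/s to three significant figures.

26.9 m³/s

Q = 37.3 × (1.07 − 0.21)^2.17 = 37.3 × 0.86^2.17 = 26.89 m³/s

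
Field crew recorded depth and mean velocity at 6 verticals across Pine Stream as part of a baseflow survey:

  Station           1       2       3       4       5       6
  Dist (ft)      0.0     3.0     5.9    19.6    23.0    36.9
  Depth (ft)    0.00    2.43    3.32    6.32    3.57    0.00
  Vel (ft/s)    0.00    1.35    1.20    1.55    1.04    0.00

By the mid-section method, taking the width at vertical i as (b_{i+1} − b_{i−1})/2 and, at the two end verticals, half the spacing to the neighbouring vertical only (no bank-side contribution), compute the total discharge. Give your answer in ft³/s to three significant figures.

159 ft³/s

w_2 = (5.9 − 0.0)/2 = 2.95 ft; q_2 = 1.35 × 2.43 × 2.95 = 9.677 ft³/s
w_3 = (19.6 − 3.0)/2 = 8.3 ft; q_3 = 1.20 × 3.32 × 8.3 = 33.07 ft³/s
w_4 = (23.0 − 5.9)/2 = 8.55 ft; q_4 = 1.55 × 6.32 × 8.55 = 83.76 ft³/s
w_5 = (36.9 − 19.6)/2 = 8.65 ft; q_5 = 1.04 × 3.57 × 8.65 = 32.12 ft³/s
Stations 1, 6 contribute zero (depth or velocity is 0).
Q = Σ qᵢ = 158.6 ft³/s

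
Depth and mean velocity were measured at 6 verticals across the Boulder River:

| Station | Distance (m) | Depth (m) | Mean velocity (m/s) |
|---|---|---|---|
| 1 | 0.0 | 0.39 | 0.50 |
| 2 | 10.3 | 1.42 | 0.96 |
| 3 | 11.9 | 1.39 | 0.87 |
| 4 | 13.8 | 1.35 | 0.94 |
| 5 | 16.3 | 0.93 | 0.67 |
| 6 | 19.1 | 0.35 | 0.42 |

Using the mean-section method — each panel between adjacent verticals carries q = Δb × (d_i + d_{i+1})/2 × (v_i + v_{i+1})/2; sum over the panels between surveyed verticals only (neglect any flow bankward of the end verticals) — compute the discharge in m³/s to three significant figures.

14.5 m³/s

Panel 1-2: Δb = 10.3 m, d̄ = (0.39+1.42)/2 = 0.905, v̄ = (0.50+0.96)/2 = 0.73 → q = 10.3×0.905×0.73 = 6.805 m³/s
Panel 2-3: Δb = 1.6 m, d̄ = (1.42+1.39)/2 = 1.405, v̄ = (0.96+0.87)/2 = 0.915 → q = 1.6×1.405×0.915 = 2.057 m³/s
Panel 3-4: Δb = 1.9 m, d̄ = (1.39+1.35)/2 = 1.37, v̄ = (0.87+0.94)/2 = 0.905 → q = 1.9×1.37×0.905 = 2.356 m³/s
Panel 4-5: Δb = 2.5 m, d̄ = (1.35+0.93)/2 = 1.14, v̄ = (0.94+0.67)/2 = 0.805 → q = 2.5×1.14×0.805 = 2.294 m³/s
Panel 5-6: Δb = 2.8 m, d̄ = (0.93+0.35)/2 = 0.64, v̄ = (0.67+0.42)/2 = 0.545 → q = 2.8×0.64×0.545 = 0.9766 m³/s
Q = Σ q = 14.49 m³/s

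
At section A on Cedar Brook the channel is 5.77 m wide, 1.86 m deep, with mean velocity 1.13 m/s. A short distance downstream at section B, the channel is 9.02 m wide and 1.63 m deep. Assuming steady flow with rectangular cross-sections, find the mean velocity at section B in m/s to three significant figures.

Q = A₁V₁ = (5.77×1.86) × 1.13 = 12.13 m³/s
A₂ = 9.02 × 1.63 = 14.70 m²
V₂ = Q/A₂ = 12.13/14.70 = 0.8248 m/s

0.825 m/s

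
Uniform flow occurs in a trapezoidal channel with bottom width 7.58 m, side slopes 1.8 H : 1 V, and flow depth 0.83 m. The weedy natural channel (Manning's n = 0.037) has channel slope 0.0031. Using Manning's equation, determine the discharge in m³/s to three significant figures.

8.80 m³/s

A = (b + z·y)·y = (7.58 + 1.8×0.83)×0.83 = 7.531 m²
P = b + 2y√(1+z²) = 7.58 + 2×0.83×√(1+1.8²) = 11.00 m
R = A/P = 7.531/11.00 = 0.6848 m
Q = (1/n)·A·R^(2/3)·S^(1/2) = (1/0.037) × 7.531 × 0.6848^(2/3) × 0.0031^(1/2) = 8.805 m³/s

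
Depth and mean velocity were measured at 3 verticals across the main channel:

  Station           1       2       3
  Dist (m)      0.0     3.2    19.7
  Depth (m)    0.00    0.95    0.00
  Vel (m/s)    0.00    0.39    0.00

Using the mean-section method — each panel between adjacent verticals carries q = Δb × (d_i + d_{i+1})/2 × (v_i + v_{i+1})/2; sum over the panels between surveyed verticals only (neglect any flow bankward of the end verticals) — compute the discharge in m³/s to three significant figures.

Panel 1-2: Δb = 3.2 m, d̄ = (0.00+0.95)/2 = 0.475, v̄ = (0.00+0.39)/2 = 0.195 → q = 3.2×0.475×0.195 = 0.2964 m³/s
Panel 2-3: Δb = 16.5 m, d̄ = (0.95+0.00)/2 = 0.475, v̄ = (0.39+0.00)/2 = 0.195 → q = 16.5×0.475×0.195 = 1.528 m³/s
Q = Σ q = 1.825 m³/s

1.82 m³/s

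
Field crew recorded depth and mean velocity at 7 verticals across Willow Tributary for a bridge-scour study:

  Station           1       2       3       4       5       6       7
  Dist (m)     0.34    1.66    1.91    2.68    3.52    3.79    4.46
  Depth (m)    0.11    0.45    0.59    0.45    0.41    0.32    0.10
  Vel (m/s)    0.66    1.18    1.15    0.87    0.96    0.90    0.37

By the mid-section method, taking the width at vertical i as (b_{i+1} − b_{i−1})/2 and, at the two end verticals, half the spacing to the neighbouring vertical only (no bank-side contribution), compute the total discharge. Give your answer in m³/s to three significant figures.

1.49 m³/s

w_1 = (1.66 − 0.34)/2 = 0.66 m; q_1 = 0.66 × 0.11 × 0.66 = 0.04792 m³/s
w_2 = (1.91 − 0.34)/2 = 0.785 m; q_2 = 1.18 × 0.45 × 0.785 = 0.4168 m³/s
w_3 = (2.68 − 1.66)/2 = 0.51 m; q_3 = 1.15 × 0.59 × 0.51 = 0.3460 m³/s
w_4 = (3.52 − 1.91)/2 = 0.805 m; q_4 = 0.87 × 0.45 × 0.805 = 0.3152 m³/s
w_5 = (3.79 − 2.68)/2 = 0.555 m; q_5 = 0.96 × 0.41 × 0.555 = 0.2184 m³/s
w_6 = (4.46 − 3.52)/2 = 0.47 m; q_6 = 0.90 × 0.32 × 0.47 = 0.1354 m³/s
w_7 = (4.46 − 3.79)/2 = 0.335 m; q_7 = 0.37 × 0.10 × 0.335 = 0.01240 m³/s
Q = Σ qᵢ = 1.492 m³/s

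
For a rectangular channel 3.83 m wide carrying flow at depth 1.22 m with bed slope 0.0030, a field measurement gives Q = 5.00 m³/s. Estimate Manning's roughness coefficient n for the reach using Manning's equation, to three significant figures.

A = b·y = 3.83 × 1.22 = 4.673 m²
P = b + 2y = 3.83 + 2×1.22 = 6.270 m
R = A/P = 4.673/6.270 = 0.7452 m
n = (1/Q)·A·R^(2/3)·S^(1/2) = (1/5.00) × 4.673 × 0.8220 × 0.05477 = 0.04207

0.0421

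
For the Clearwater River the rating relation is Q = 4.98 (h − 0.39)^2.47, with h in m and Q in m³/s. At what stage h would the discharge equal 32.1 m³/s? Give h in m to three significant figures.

2.52 m

h − h₀ = (Q/C)^(1/b) = (32.1/4.98)^(1/2.47) = 2.126 m
h = 0.39 + 2.126 = 2.516 m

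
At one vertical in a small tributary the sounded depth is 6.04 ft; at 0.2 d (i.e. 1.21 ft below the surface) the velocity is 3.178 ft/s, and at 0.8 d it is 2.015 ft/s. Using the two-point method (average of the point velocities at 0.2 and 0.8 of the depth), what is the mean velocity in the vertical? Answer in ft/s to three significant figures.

v̄ = (3.178 + 2.015) / 2 = 2.597 ft/s

2.60 ft/s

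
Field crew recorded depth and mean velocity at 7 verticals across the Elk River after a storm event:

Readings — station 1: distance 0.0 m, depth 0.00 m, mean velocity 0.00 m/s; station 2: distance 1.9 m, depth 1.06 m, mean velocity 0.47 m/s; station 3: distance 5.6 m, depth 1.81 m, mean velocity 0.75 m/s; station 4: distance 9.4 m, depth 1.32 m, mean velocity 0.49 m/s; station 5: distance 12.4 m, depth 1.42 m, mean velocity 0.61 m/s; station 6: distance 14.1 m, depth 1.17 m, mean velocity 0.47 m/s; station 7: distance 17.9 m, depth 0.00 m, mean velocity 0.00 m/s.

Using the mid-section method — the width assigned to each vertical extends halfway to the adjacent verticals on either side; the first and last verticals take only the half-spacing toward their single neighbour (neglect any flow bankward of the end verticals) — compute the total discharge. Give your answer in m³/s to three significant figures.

12.2 m³/s

w_2 = (5.6 − 0.0)/2 = 2.8 m; q_2 = 0.47 × 1.06 × 2.8 = 1.395 m³/s
w_3 = (9.4 − 1.9)/2 = 3.75 m; q_3 = 0.75 × 1.81 × 3.75 = 5.091 m³/s
w_4 = (12.4 − 5.6)/2 = 3.4 m; q_4 = 0.49 × 1.32 × 3.4 = 2.199 m³/s
w_5 = (14.1 − 9.4)/2 = 2.35 m; q_5 = 0.61 × 1.42 × 2.35 = 2.036 m³/s
w_6 = (17.9 − 12.4)/2 = 2.75 m; q_6 = 0.47 × 1.17 × 2.75 = 1.512 m³/s
Stations 1, 7 contribute zero (depth or velocity is 0).
Q = Σ qᵢ = 12.23 m³/s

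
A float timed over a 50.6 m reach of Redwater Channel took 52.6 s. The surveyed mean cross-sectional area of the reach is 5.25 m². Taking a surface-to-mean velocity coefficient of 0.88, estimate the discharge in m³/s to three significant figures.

v_surface = L / t̄ = 50.6 / 52.6 = 0.9620 m/s
v_mean = 0.88 × 0.9620 = 0.8465 m/s
Q = A × v_mean = 5.25 × 0.8465 = 4.444 m³/s

4.44 m³/s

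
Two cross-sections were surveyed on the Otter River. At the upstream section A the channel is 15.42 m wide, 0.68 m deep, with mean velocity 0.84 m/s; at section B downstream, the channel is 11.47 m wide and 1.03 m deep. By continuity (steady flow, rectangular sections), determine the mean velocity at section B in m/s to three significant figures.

0.746 m/s

Q = A₁V₁ = (15.42×0.68) × 0.84 = 8.808 m³/s
A₂ = 11.47 × 1.03 = 11.81 m²
V₂ = Q/A₂ = 8.808/11.81 = 0.7455 m/s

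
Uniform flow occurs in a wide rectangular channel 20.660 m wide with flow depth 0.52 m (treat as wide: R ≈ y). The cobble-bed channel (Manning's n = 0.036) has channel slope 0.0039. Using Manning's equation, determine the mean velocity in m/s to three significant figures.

A = b·y = 20.660 × 0.52 = 10.74 m²
Wide channel: R ≈ y = 0.52 m
Q = (1/n)·A·R^(2/3)·S^(1/2) = (1/0.036) × 10.74 × 0.5200^(2/3) × 0.0039^(1/2) = 12.05 m³/s
V = Q/A = 12.05/10.74 = 1.122 m/s

1.12 m/s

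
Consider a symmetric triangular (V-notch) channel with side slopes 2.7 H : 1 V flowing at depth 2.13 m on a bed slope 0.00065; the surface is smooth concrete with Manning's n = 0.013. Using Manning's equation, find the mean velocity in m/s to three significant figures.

A = z·y² = 2.7×2.13² = 12.25 m²
P = 2y√(1+z²) = 2×2.13×√(1+2.7²) = 12.27 m
R = A/P = 12.25/12.27 = 0.9987 m
Q = (1/n)·A·R^(2/3)·S^(1/2) = (1/0.013) × 12.25 × 0.9987^(2/3) × 0.00065^(1/2) = 24.00 m³/s
V = Q/A = 24.00/12.25 = 1.959 m/s

1.96 m/s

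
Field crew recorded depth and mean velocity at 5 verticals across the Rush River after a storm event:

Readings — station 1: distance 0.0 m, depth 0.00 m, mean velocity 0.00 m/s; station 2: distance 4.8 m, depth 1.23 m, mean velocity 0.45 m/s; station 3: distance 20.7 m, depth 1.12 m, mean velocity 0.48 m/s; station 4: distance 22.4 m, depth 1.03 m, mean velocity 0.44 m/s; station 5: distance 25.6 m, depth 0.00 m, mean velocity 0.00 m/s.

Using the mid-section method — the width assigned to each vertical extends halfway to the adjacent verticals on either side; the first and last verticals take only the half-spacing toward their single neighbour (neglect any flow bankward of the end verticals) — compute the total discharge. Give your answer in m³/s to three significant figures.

w_2 = (20.7 − 0.0)/2 = 10.35 m; q_2 = 0.45 × 1.23 × 10.35 = 5.729 m³/s
w_3 = (22.4 − 4.8)/2 = 8.8 m; q_3 = 0.48 × 1.12 × 8.8 = 4.731 m³/s
w_4 = (25.6 − 20.7)/2 = 2.45 m; q_4 = 0.44 × 1.03 × 2.45 = 1.110 m³/s
Stations 1, 5 contribute zero (depth or velocity is 0).
Q = Σ qᵢ = 11.57 m³/s

11.6 m³/s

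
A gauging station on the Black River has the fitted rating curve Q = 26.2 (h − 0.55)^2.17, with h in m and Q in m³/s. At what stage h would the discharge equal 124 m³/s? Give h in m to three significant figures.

2.60 m

h − h₀ = (Q/C)^(1/b) = (124/26.2)^(1/2.17) = 2.047 m
h = 0.55 + 2.047 = 2.597 m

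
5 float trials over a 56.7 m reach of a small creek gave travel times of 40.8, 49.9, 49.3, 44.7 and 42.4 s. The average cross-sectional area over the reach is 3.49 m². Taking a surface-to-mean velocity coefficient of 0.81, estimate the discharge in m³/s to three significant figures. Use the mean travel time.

t̄ = (40.8 + 49.9 + 49.3 + 44.7 + 42.4) / 5 = 45.42 s
v_surface = L / t̄ = 56.7 / 45.42 = 1.248 m/s
v_mean = 0.81 × 1.248 = 1.011 m/s
Q = A × v_mean = 3.49 × 1.011 = 3.529 m³/s

3.53 m³/s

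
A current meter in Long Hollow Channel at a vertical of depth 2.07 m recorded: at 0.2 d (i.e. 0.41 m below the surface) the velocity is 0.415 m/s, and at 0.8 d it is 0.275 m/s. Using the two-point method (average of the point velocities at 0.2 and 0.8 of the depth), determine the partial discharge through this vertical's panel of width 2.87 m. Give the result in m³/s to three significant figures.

v̄ = (0.415 + 0.275) / 2 = 0.3450 m/s
q = v̄ × d × w = 0.3450 × 2.07 × 2.87 = 2.050 m³/s

2.05 m³/s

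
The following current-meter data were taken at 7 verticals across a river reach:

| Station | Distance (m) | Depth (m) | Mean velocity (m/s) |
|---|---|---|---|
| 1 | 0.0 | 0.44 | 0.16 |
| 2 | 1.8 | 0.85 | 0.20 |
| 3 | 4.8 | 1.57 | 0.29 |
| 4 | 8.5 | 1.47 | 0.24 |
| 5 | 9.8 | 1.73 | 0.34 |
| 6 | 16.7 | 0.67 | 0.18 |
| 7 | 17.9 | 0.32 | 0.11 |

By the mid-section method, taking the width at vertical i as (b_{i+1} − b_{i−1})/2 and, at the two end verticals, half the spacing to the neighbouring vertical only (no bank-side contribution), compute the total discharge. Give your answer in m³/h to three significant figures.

w_1 = (1.8 − 0.0)/2 = 0.9 m; q_1 = 0.16 × 0.44 × 0.9 = 0.06336 m³/s
w_2 = (4.8 − 0.0)/2 = 2.4 m; q_2 = 0.20 × 0.85 × 2.4 = 0.4080 m³/s
w_3 = (8.5 − 1.8)/2 = 3.35 m; q_3 = 0.29 × 1.57 × 3.35 = 1.525 m³/s
w_4 = (9.8 − 4.8)/2 = 2.5 m; q_4 = 0.24 × 1.47 × 2.5 = 0.8820 m³/s
w_5 = (16.7 − 8.5)/2 = 4.1 m; q_5 = 0.34 × 1.73 × 4.1 = 2.412 m³/s
w_6 = (17.9 − 9.8)/2 = 4.05 m; q_6 = 0.18 × 0.67 × 4.05 = 0.4884 m³/s
w_7 = (17.9 − 16.7)/2 = 0.6 m; q_7 = 0.11 × 0.32 × 0.6 = 0.02112 m³/s
Q = Σ qᵢ = 5.800 m³/s
= 5.800 × 3600 = 20880 m³/h

20900 m³/h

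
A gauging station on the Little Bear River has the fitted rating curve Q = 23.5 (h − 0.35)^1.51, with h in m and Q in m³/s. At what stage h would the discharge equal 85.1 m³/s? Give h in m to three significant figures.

2.69 m

h − h₀ = (Q/C)^(1/b) = (85.1/23.5)^(1/1.51) = 2.345 m
h = 0.35 + 2.345 = 2.695 m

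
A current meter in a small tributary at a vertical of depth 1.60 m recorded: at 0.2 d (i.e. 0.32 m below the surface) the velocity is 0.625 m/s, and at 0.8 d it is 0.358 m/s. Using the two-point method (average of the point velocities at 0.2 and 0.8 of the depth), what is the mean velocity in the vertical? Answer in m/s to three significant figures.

0.492 m/s

v̄ = (0.625 + 0.358) / 2 = 0.4915 m/s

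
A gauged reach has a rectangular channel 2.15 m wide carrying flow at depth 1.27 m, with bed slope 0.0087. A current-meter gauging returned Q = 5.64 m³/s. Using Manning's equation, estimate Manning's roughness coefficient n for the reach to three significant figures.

0.0315

A = b·y = 2.15 × 1.27 = 2.731 m²
P = b + 2y = 2.15 + 2×1.27 = 4.690 m
R = A/P = 2.731/4.690 = 0.5822 m
n = (1/Q)·A·R^(2/3)·S^(1/2) = (1/5.64) × 2.731 × 0.6972 × 0.09327 = 0.03148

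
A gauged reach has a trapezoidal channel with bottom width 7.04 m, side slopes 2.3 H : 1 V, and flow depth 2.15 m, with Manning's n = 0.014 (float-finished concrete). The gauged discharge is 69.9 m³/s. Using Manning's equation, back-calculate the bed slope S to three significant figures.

0.000882

A = (b + z·y)·y = (7.04 + 2.3×2.15)×2.15 = 25.77 m²
P = b + 2y√(1+z²) = 7.04 + 2×2.15×√(1+2.3²) = 17.82 m
R = A/P = 25.77/17.82 = 1.446 m
S = (Q·n / (1·A·R^(2/3)))² = (69.9×0.014 / (1×25.77×1.279))² = 0.0008823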